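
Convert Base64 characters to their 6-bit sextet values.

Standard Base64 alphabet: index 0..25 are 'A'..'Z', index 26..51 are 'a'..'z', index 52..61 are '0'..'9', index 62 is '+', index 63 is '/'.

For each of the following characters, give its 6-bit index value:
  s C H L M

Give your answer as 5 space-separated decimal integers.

Answer: 44 2 7 11 12

Derivation:
's': a..z range, 26 + ord('s') − ord('a') = 44
'C': A..Z range, ord('C') − ord('A') = 2
'H': A..Z range, ord('H') − ord('A') = 7
'L': A..Z range, ord('L') − ord('A') = 11
'M': A..Z range, ord('M') − ord('A') = 12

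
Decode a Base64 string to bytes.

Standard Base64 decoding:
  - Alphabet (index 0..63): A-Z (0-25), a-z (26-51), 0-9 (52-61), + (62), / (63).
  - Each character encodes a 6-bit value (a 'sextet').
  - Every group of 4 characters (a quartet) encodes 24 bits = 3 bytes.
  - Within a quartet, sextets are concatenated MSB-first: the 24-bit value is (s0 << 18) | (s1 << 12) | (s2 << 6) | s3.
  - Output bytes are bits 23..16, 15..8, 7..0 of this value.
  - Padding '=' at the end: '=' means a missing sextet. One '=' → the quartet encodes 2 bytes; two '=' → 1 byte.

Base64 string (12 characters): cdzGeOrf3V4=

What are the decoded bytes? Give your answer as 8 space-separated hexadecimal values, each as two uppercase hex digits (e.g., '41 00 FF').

Answer: 71 DC C6 78 EA DF DD 5E

Derivation:
After char 0 ('c'=28): chars_in_quartet=1 acc=0x1C bytes_emitted=0
After char 1 ('d'=29): chars_in_quartet=2 acc=0x71D bytes_emitted=0
After char 2 ('z'=51): chars_in_quartet=3 acc=0x1C773 bytes_emitted=0
After char 3 ('G'=6): chars_in_quartet=4 acc=0x71DCC6 -> emit 71 DC C6, reset; bytes_emitted=3
After char 4 ('e'=30): chars_in_quartet=1 acc=0x1E bytes_emitted=3
After char 5 ('O'=14): chars_in_quartet=2 acc=0x78E bytes_emitted=3
After char 6 ('r'=43): chars_in_quartet=3 acc=0x1E3AB bytes_emitted=3
After char 7 ('f'=31): chars_in_quartet=4 acc=0x78EADF -> emit 78 EA DF, reset; bytes_emitted=6
After char 8 ('3'=55): chars_in_quartet=1 acc=0x37 bytes_emitted=6
After char 9 ('V'=21): chars_in_quartet=2 acc=0xDD5 bytes_emitted=6
After char 10 ('4'=56): chars_in_quartet=3 acc=0x37578 bytes_emitted=6
Padding '=': partial quartet acc=0x37578 -> emit DD 5E; bytes_emitted=8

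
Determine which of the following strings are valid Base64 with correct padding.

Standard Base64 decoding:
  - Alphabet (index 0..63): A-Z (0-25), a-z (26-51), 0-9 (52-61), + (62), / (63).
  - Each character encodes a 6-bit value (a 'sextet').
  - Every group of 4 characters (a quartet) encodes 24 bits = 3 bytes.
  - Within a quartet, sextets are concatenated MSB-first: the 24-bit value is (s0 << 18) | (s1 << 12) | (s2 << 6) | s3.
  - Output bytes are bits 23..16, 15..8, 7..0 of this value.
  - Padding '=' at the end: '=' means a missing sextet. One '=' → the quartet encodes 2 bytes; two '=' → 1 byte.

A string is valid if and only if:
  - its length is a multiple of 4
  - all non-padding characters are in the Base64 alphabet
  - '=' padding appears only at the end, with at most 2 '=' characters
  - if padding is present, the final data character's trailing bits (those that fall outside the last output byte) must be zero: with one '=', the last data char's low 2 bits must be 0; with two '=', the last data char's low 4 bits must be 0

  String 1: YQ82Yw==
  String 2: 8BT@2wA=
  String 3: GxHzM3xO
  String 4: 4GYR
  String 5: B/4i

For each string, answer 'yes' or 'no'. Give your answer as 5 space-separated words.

Answer: yes no yes yes yes

Derivation:
String 1: 'YQ82Yw==' → valid
String 2: '8BT@2wA=' → invalid (bad char(s): ['@'])
String 3: 'GxHzM3xO' → valid
String 4: '4GYR' → valid
String 5: 'B/4i' → valid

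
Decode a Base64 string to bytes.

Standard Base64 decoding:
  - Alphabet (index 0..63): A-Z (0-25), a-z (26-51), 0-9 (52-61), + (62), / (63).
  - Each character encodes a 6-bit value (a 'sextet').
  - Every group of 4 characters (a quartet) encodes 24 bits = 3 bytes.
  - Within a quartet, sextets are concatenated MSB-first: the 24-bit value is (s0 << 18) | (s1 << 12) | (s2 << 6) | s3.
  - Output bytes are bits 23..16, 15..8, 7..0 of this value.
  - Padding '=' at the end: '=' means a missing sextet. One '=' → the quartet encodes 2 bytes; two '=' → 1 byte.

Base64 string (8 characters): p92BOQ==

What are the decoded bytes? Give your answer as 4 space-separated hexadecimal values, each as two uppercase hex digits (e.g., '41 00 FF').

After char 0 ('p'=41): chars_in_quartet=1 acc=0x29 bytes_emitted=0
After char 1 ('9'=61): chars_in_quartet=2 acc=0xA7D bytes_emitted=0
After char 2 ('2'=54): chars_in_quartet=3 acc=0x29F76 bytes_emitted=0
After char 3 ('B'=1): chars_in_quartet=4 acc=0xA7DD81 -> emit A7 DD 81, reset; bytes_emitted=3
After char 4 ('O'=14): chars_in_quartet=1 acc=0xE bytes_emitted=3
After char 5 ('Q'=16): chars_in_quartet=2 acc=0x390 bytes_emitted=3
Padding '==': partial quartet acc=0x390 -> emit 39; bytes_emitted=4

Answer: A7 DD 81 39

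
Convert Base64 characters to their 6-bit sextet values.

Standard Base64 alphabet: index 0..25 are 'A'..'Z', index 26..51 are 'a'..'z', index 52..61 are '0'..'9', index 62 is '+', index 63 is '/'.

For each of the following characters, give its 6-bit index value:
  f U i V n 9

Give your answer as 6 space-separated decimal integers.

Answer: 31 20 34 21 39 61

Derivation:
'f': a..z range, 26 + ord('f') − ord('a') = 31
'U': A..Z range, ord('U') − ord('A') = 20
'i': a..z range, 26 + ord('i') − ord('a') = 34
'V': A..Z range, ord('V') − ord('A') = 21
'n': a..z range, 26 + ord('n') − ord('a') = 39
'9': 0..9 range, 52 + ord('9') − ord('0') = 61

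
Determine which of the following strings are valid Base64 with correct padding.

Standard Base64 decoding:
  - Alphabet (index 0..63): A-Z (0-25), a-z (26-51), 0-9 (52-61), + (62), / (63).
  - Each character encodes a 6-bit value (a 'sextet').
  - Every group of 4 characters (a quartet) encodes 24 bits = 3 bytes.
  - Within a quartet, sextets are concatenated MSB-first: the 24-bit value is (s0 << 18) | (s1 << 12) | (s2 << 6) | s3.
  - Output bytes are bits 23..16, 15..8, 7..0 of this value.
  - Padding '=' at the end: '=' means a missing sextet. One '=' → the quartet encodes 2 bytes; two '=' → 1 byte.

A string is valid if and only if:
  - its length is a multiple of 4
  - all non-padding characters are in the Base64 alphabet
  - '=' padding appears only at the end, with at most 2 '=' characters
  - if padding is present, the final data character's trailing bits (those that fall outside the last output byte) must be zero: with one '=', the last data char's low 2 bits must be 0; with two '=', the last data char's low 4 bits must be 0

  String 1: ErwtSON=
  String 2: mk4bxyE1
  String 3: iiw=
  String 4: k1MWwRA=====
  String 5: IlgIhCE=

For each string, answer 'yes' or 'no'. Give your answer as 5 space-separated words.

Answer: no yes yes no yes

Derivation:
String 1: 'ErwtSON=' → invalid (bad trailing bits)
String 2: 'mk4bxyE1' → valid
String 3: 'iiw=' → valid
String 4: 'k1MWwRA=====' → invalid (5 pad chars (max 2))
String 5: 'IlgIhCE=' → valid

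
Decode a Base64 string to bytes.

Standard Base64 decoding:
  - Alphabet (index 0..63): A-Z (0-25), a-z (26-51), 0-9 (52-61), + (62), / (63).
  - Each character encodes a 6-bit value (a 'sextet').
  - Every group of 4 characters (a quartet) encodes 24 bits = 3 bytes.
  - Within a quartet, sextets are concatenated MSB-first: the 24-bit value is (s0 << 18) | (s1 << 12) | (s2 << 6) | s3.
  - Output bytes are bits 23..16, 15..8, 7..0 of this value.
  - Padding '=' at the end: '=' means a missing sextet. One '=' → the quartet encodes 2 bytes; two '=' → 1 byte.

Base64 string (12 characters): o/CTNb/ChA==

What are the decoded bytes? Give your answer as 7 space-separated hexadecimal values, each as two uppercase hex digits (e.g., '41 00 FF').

After char 0 ('o'=40): chars_in_quartet=1 acc=0x28 bytes_emitted=0
After char 1 ('/'=63): chars_in_quartet=2 acc=0xA3F bytes_emitted=0
After char 2 ('C'=2): chars_in_quartet=3 acc=0x28FC2 bytes_emitted=0
After char 3 ('T'=19): chars_in_quartet=4 acc=0xA3F093 -> emit A3 F0 93, reset; bytes_emitted=3
After char 4 ('N'=13): chars_in_quartet=1 acc=0xD bytes_emitted=3
After char 5 ('b'=27): chars_in_quartet=2 acc=0x35B bytes_emitted=3
After char 6 ('/'=63): chars_in_quartet=3 acc=0xD6FF bytes_emitted=3
After char 7 ('C'=2): chars_in_quartet=4 acc=0x35BFC2 -> emit 35 BF C2, reset; bytes_emitted=6
After char 8 ('h'=33): chars_in_quartet=1 acc=0x21 bytes_emitted=6
After char 9 ('A'=0): chars_in_quartet=2 acc=0x840 bytes_emitted=6
Padding '==': partial quartet acc=0x840 -> emit 84; bytes_emitted=7

Answer: A3 F0 93 35 BF C2 84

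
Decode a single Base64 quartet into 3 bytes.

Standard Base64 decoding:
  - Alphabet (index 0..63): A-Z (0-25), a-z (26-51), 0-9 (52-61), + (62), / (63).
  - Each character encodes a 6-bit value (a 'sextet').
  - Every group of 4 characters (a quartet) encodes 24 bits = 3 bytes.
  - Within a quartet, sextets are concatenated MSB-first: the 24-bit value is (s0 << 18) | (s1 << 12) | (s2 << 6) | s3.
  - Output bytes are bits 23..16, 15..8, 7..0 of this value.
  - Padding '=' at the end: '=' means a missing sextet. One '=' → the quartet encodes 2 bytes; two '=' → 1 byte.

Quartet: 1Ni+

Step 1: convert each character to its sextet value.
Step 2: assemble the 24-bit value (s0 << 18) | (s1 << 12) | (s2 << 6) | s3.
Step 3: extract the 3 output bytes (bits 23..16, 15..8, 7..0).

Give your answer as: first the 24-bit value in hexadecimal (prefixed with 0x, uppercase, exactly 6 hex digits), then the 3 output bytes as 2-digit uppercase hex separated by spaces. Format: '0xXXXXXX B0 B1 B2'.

Answer: 0xD4D8BE D4 D8 BE

Derivation:
Sextets: 1=53, N=13, i=34, +=62
24-bit: (53<<18) | (13<<12) | (34<<6) | 62
      = 0xD40000 | 0x00D000 | 0x000880 | 0x00003E
      = 0xD4D8BE
Bytes: (v>>16)&0xFF=D4, (v>>8)&0xFF=D8, v&0xFF=BE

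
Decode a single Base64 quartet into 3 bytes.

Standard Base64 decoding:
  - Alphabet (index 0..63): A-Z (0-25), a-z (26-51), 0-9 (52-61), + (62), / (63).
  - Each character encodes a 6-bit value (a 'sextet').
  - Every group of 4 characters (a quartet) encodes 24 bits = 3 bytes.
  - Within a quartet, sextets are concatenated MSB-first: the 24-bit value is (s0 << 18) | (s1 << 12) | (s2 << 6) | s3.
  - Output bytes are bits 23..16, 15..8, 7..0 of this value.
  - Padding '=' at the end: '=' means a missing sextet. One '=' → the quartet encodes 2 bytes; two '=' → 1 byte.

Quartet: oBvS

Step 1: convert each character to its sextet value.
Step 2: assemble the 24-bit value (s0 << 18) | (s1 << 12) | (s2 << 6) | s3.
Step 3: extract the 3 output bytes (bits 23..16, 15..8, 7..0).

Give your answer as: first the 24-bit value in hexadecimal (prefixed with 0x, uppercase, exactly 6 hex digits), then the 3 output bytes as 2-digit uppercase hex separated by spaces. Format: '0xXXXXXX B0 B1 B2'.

Answer: 0xA01BD2 A0 1B D2

Derivation:
Sextets: o=40, B=1, v=47, S=18
24-bit: (40<<18) | (1<<12) | (47<<6) | 18
      = 0xA00000 | 0x001000 | 0x000BC0 | 0x000012
      = 0xA01BD2
Bytes: (v>>16)&0xFF=A0, (v>>8)&0xFF=1B, v&0xFF=D2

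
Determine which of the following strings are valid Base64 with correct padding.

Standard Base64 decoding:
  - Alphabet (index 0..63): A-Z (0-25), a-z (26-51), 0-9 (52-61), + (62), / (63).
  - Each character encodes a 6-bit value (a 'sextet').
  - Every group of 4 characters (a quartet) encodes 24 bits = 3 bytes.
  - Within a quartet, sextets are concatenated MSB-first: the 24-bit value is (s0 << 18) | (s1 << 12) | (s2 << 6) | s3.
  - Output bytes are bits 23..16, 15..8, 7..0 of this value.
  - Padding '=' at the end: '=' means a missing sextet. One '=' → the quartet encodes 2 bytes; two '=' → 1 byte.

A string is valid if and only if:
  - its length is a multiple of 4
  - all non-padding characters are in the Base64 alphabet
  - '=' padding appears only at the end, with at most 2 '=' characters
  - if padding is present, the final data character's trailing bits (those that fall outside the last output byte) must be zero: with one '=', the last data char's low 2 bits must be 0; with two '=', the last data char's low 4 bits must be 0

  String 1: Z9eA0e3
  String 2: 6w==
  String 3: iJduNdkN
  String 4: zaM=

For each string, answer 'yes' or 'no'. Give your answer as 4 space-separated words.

String 1: 'Z9eA0e3' → invalid (len=7 not mult of 4)
String 2: '6w==' → valid
String 3: 'iJduNdkN' → valid
String 4: 'zaM=' → valid

Answer: no yes yes yes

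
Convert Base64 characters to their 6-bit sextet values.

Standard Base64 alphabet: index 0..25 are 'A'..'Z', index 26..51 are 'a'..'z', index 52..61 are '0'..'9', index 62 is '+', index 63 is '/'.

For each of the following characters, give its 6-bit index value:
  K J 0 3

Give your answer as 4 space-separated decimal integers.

Answer: 10 9 52 55

Derivation:
'K': A..Z range, ord('K') − ord('A') = 10
'J': A..Z range, ord('J') − ord('A') = 9
'0': 0..9 range, 52 + ord('0') − ord('0') = 52
'3': 0..9 range, 52 + ord('3') − ord('0') = 55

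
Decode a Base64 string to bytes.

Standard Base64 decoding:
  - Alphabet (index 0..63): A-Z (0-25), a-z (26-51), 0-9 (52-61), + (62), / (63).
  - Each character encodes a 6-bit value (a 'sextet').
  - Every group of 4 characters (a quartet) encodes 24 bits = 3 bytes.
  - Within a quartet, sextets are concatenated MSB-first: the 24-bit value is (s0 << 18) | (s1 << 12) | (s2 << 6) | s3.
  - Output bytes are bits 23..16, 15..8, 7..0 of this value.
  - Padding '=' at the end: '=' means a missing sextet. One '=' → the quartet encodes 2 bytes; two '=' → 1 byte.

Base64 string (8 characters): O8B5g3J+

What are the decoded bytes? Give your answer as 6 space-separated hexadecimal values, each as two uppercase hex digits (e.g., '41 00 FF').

After char 0 ('O'=14): chars_in_quartet=1 acc=0xE bytes_emitted=0
After char 1 ('8'=60): chars_in_quartet=2 acc=0x3BC bytes_emitted=0
After char 2 ('B'=1): chars_in_quartet=3 acc=0xEF01 bytes_emitted=0
After char 3 ('5'=57): chars_in_quartet=4 acc=0x3BC079 -> emit 3B C0 79, reset; bytes_emitted=3
After char 4 ('g'=32): chars_in_quartet=1 acc=0x20 bytes_emitted=3
After char 5 ('3'=55): chars_in_quartet=2 acc=0x837 bytes_emitted=3
After char 6 ('J'=9): chars_in_quartet=3 acc=0x20DC9 bytes_emitted=3
After char 7 ('+'=62): chars_in_quartet=4 acc=0x83727E -> emit 83 72 7E, reset; bytes_emitted=6

Answer: 3B C0 79 83 72 7E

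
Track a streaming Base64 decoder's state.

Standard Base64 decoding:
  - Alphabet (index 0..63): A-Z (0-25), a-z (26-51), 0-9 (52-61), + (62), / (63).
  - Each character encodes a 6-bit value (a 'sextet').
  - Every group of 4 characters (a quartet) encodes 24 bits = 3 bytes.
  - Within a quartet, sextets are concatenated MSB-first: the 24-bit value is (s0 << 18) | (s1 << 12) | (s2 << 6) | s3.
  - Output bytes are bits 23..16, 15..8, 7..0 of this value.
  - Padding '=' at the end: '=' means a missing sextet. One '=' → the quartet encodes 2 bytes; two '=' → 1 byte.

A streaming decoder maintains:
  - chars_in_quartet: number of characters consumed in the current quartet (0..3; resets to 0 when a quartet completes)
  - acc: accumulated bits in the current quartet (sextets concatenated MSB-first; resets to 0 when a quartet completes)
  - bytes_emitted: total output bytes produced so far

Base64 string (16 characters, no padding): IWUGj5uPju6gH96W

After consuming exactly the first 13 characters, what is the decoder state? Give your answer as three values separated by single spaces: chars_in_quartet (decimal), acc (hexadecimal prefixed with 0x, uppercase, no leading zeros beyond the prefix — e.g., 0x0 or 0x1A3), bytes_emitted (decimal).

After char 0 ('I'=8): chars_in_quartet=1 acc=0x8 bytes_emitted=0
After char 1 ('W'=22): chars_in_quartet=2 acc=0x216 bytes_emitted=0
After char 2 ('U'=20): chars_in_quartet=3 acc=0x8594 bytes_emitted=0
After char 3 ('G'=6): chars_in_quartet=4 acc=0x216506 -> emit 21 65 06, reset; bytes_emitted=3
After char 4 ('j'=35): chars_in_quartet=1 acc=0x23 bytes_emitted=3
After char 5 ('5'=57): chars_in_quartet=2 acc=0x8F9 bytes_emitted=3
After char 6 ('u'=46): chars_in_quartet=3 acc=0x23E6E bytes_emitted=3
After char 7 ('P'=15): chars_in_quartet=4 acc=0x8F9B8F -> emit 8F 9B 8F, reset; bytes_emitted=6
After char 8 ('j'=35): chars_in_quartet=1 acc=0x23 bytes_emitted=6
After char 9 ('u'=46): chars_in_quartet=2 acc=0x8EE bytes_emitted=6
After char 10 ('6'=58): chars_in_quartet=3 acc=0x23BBA bytes_emitted=6
After char 11 ('g'=32): chars_in_quartet=4 acc=0x8EEEA0 -> emit 8E EE A0, reset; bytes_emitted=9
After char 12 ('H'=7): chars_in_quartet=1 acc=0x7 bytes_emitted=9

Answer: 1 0x7 9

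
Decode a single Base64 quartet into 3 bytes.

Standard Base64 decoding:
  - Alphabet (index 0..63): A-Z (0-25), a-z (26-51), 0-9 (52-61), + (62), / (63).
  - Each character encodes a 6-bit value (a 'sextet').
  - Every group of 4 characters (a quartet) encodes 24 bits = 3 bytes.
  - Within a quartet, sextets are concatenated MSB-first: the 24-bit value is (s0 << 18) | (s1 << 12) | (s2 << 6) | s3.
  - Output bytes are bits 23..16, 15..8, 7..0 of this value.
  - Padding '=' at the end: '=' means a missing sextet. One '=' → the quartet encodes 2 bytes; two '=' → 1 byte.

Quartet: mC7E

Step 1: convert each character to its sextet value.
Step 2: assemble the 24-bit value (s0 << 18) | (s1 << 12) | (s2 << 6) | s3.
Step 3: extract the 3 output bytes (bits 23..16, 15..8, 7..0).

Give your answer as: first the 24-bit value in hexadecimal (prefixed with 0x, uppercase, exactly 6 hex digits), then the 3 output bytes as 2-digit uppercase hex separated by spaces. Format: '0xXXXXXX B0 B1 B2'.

Sextets: m=38, C=2, 7=59, E=4
24-bit: (38<<18) | (2<<12) | (59<<6) | 4
      = 0x980000 | 0x002000 | 0x000EC0 | 0x000004
      = 0x982EC4
Bytes: (v>>16)&0xFF=98, (v>>8)&0xFF=2E, v&0xFF=C4

Answer: 0x982EC4 98 2E C4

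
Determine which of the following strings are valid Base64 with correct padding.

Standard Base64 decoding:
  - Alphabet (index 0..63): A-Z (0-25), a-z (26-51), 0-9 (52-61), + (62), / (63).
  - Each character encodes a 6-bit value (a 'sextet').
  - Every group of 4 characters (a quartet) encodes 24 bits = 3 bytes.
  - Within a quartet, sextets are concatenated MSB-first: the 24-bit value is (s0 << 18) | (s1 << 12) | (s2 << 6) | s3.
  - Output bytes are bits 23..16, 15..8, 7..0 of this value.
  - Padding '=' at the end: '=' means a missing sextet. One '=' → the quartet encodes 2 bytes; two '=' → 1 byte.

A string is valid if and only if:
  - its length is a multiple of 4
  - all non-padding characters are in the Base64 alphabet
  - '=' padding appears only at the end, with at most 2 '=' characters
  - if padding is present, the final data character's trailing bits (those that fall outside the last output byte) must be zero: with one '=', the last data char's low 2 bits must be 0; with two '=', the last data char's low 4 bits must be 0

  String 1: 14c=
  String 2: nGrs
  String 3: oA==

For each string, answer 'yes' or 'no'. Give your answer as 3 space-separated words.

Answer: yes yes yes

Derivation:
String 1: '14c=' → valid
String 2: 'nGrs' → valid
String 3: 'oA==' → valid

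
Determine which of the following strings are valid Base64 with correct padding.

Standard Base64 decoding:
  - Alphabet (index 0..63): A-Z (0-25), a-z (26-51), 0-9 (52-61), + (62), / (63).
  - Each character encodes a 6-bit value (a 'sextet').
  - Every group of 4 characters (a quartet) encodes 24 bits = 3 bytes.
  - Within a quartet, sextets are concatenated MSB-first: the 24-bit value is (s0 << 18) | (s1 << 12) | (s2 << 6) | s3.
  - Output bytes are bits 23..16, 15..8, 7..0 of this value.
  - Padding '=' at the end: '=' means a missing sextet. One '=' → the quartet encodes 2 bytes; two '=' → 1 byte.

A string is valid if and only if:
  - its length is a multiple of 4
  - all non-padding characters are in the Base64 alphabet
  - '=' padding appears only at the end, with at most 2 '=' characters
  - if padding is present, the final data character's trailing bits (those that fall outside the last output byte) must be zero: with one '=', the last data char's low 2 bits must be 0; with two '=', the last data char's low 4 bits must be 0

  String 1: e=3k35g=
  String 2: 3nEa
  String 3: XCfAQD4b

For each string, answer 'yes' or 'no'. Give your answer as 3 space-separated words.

Answer: no yes yes

Derivation:
String 1: 'e=3k35g=' → invalid (bad char(s): ['=']; '=' in middle)
String 2: '3nEa' → valid
String 3: 'XCfAQD4b' → valid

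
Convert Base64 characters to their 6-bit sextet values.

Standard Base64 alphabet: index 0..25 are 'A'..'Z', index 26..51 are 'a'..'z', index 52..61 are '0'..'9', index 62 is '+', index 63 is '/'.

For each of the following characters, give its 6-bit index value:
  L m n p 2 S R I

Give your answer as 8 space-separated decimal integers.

'L': A..Z range, ord('L') − ord('A') = 11
'm': a..z range, 26 + ord('m') − ord('a') = 38
'n': a..z range, 26 + ord('n') − ord('a') = 39
'p': a..z range, 26 + ord('p') − ord('a') = 41
'2': 0..9 range, 52 + ord('2') − ord('0') = 54
'S': A..Z range, ord('S') − ord('A') = 18
'R': A..Z range, ord('R') − ord('A') = 17
'I': A..Z range, ord('I') − ord('A') = 8

Answer: 11 38 39 41 54 18 17 8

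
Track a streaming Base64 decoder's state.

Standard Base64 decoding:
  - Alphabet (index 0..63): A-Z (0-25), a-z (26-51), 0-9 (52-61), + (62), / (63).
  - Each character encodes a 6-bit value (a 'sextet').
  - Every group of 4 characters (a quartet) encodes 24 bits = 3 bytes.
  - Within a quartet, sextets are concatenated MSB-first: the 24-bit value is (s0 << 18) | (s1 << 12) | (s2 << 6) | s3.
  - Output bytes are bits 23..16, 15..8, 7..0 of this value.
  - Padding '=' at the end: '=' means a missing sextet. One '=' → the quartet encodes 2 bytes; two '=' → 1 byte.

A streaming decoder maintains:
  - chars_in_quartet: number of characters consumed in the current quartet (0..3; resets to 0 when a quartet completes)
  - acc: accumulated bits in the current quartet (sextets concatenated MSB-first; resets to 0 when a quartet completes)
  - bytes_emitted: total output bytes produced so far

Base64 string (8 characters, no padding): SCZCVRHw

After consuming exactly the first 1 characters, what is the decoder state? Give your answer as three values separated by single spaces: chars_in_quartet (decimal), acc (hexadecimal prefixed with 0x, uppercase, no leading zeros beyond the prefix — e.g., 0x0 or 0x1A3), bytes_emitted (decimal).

Answer: 1 0x12 0

Derivation:
After char 0 ('S'=18): chars_in_quartet=1 acc=0x12 bytes_emitted=0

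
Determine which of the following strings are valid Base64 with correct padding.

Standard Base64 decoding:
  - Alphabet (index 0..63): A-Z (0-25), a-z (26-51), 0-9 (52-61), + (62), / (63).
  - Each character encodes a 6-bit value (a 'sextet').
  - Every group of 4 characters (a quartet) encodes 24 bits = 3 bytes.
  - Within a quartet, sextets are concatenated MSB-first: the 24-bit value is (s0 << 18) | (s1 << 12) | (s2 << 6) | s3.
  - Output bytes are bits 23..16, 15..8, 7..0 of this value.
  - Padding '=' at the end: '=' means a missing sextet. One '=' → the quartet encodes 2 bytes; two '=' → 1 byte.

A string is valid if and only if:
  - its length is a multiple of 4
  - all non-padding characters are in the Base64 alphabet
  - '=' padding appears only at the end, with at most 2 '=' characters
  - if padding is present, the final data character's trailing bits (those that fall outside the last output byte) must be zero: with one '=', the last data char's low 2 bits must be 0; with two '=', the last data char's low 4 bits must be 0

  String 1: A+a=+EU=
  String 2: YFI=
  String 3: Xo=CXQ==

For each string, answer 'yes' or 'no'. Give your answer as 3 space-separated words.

Answer: no yes no

Derivation:
String 1: 'A+a=+EU=' → invalid (bad char(s): ['=']; '=' in middle)
String 2: 'YFI=' → valid
String 3: 'Xo=CXQ==' → invalid (bad char(s): ['=']; '=' in middle)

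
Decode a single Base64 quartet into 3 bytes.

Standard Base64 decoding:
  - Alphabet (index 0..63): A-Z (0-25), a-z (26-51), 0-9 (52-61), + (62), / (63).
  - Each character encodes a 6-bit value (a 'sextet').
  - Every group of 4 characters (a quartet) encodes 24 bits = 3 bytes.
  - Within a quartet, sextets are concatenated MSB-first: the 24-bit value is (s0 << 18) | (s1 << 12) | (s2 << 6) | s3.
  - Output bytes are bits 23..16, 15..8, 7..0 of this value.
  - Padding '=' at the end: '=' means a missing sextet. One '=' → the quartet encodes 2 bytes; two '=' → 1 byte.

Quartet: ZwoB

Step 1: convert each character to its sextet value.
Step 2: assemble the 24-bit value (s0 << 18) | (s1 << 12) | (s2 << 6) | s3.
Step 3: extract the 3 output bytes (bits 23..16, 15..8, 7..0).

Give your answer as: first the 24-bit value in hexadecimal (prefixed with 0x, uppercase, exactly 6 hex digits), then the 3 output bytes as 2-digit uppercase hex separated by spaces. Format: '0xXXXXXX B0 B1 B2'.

Sextets: Z=25, w=48, o=40, B=1
24-bit: (25<<18) | (48<<12) | (40<<6) | 1
      = 0x640000 | 0x030000 | 0x000A00 | 0x000001
      = 0x670A01
Bytes: (v>>16)&0xFF=67, (v>>8)&0xFF=0A, v&0xFF=01

Answer: 0x670A01 67 0A 01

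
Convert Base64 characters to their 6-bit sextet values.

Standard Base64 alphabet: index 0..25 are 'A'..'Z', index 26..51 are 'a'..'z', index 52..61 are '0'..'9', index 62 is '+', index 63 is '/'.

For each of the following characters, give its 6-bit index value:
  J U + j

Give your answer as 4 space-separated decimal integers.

Answer: 9 20 62 35

Derivation:
'J': A..Z range, ord('J') − ord('A') = 9
'U': A..Z range, ord('U') − ord('A') = 20
'+': index 62
'j': a..z range, 26 + ord('j') − ord('a') = 35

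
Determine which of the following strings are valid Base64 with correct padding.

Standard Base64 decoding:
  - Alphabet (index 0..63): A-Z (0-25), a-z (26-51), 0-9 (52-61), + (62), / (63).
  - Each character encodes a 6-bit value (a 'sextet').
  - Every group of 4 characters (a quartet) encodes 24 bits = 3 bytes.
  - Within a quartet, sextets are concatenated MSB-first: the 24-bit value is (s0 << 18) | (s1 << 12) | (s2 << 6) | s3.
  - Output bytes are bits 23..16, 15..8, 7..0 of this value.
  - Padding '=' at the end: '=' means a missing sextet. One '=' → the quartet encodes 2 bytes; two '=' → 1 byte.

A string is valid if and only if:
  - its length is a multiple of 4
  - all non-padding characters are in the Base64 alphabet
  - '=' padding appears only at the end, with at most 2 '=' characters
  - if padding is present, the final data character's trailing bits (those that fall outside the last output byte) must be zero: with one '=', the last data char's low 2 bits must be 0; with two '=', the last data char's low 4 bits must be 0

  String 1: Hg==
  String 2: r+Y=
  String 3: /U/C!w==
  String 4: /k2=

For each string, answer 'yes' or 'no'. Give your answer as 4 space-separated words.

Answer: yes yes no no

Derivation:
String 1: 'Hg==' → valid
String 2: 'r+Y=' → valid
String 3: '/U/C!w==' → invalid (bad char(s): ['!'])
String 4: '/k2=' → invalid (bad trailing bits)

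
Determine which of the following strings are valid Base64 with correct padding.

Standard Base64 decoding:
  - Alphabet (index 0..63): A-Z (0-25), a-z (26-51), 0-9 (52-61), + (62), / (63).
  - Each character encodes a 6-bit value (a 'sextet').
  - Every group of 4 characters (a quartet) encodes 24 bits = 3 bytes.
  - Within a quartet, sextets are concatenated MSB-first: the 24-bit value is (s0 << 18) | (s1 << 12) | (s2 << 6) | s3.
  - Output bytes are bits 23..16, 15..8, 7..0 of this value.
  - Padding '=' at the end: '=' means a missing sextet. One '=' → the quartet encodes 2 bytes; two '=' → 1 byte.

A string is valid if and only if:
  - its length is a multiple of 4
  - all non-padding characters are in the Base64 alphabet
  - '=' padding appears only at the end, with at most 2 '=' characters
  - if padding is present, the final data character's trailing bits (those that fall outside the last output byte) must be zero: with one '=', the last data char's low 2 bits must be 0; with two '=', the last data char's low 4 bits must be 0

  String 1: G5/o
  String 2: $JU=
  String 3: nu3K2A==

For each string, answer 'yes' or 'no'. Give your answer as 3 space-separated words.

Answer: yes no yes

Derivation:
String 1: 'G5/o' → valid
String 2: '$JU=' → invalid (bad char(s): ['$'])
String 3: 'nu3K2A==' → valid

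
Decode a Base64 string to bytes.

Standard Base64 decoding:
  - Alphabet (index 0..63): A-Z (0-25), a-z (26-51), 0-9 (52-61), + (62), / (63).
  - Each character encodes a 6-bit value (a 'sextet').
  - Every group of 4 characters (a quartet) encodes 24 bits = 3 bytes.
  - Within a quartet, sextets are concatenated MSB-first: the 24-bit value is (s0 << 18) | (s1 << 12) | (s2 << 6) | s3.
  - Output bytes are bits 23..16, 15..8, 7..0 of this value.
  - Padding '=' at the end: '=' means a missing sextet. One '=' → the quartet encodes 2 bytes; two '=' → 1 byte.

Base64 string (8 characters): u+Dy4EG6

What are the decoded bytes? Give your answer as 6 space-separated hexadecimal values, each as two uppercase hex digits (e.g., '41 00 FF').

Answer: BB E0 F2 E0 41 BA

Derivation:
After char 0 ('u'=46): chars_in_quartet=1 acc=0x2E bytes_emitted=0
After char 1 ('+'=62): chars_in_quartet=2 acc=0xBBE bytes_emitted=0
After char 2 ('D'=3): chars_in_quartet=3 acc=0x2EF83 bytes_emitted=0
After char 3 ('y'=50): chars_in_quartet=4 acc=0xBBE0F2 -> emit BB E0 F2, reset; bytes_emitted=3
After char 4 ('4'=56): chars_in_quartet=1 acc=0x38 bytes_emitted=3
After char 5 ('E'=4): chars_in_quartet=2 acc=0xE04 bytes_emitted=3
After char 6 ('G'=6): chars_in_quartet=3 acc=0x38106 bytes_emitted=3
After char 7 ('6'=58): chars_in_quartet=4 acc=0xE041BA -> emit E0 41 BA, reset; bytes_emitted=6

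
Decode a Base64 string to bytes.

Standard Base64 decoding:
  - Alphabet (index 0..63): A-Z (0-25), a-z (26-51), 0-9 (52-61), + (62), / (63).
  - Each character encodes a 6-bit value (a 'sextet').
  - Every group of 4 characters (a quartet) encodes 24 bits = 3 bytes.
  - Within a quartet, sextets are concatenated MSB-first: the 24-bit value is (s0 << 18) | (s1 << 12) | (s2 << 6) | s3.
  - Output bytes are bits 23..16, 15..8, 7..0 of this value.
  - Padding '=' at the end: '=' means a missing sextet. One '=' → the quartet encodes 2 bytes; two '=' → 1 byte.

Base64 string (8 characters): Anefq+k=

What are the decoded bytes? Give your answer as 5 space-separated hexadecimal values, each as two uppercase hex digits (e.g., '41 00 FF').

After char 0 ('A'=0): chars_in_quartet=1 acc=0x0 bytes_emitted=0
After char 1 ('n'=39): chars_in_quartet=2 acc=0x27 bytes_emitted=0
After char 2 ('e'=30): chars_in_quartet=3 acc=0x9DE bytes_emitted=0
After char 3 ('f'=31): chars_in_quartet=4 acc=0x2779F -> emit 02 77 9F, reset; bytes_emitted=3
After char 4 ('q'=42): chars_in_quartet=1 acc=0x2A bytes_emitted=3
After char 5 ('+'=62): chars_in_quartet=2 acc=0xABE bytes_emitted=3
After char 6 ('k'=36): chars_in_quartet=3 acc=0x2AFA4 bytes_emitted=3
Padding '=': partial quartet acc=0x2AFA4 -> emit AB E9; bytes_emitted=5

Answer: 02 77 9F AB E9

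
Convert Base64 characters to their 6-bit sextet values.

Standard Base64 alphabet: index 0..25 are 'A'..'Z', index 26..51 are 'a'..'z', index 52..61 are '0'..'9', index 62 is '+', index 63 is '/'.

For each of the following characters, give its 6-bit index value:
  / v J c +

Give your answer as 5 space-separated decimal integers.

'/': index 63
'v': a..z range, 26 + ord('v') − ord('a') = 47
'J': A..Z range, ord('J') − ord('A') = 9
'c': a..z range, 26 + ord('c') − ord('a') = 28
'+': index 62

Answer: 63 47 9 28 62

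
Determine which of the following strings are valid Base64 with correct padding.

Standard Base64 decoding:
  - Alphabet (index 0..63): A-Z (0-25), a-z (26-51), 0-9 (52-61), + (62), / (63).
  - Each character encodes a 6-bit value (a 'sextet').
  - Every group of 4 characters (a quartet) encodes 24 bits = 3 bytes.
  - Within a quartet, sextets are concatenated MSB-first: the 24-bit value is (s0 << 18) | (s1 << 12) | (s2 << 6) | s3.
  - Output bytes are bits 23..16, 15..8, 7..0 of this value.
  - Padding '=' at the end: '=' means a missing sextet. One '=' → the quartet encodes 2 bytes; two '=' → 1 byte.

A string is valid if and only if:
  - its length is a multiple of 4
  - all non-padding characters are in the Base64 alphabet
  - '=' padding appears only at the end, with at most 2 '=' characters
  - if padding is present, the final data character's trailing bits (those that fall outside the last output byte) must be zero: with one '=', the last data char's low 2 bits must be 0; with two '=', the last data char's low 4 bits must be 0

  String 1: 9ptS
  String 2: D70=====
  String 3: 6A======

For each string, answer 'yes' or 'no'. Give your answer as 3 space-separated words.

String 1: '9ptS' → valid
String 2: 'D70=====' → invalid (5 pad chars (max 2))
String 3: '6A======' → invalid (6 pad chars (max 2))

Answer: yes no no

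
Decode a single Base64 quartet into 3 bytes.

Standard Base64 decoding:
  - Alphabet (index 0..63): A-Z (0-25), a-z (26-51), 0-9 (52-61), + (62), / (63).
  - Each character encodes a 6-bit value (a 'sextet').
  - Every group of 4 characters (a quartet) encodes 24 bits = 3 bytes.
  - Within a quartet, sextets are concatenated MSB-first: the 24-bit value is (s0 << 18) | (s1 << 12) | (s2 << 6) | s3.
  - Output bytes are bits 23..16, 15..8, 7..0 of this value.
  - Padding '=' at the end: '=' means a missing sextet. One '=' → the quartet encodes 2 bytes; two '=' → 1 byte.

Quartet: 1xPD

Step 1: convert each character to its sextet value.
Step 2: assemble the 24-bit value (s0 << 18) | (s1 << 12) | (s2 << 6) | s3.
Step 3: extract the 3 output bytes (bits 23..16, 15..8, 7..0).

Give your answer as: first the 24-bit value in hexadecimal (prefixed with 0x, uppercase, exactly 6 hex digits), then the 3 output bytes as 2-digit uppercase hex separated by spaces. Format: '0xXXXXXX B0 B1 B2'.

Sextets: 1=53, x=49, P=15, D=3
24-bit: (53<<18) | (49<<12) | (15<<6) | 3
      = 0xD40000 | 0x031000 | 0x0003C0 | 0x000003
      = 0xD713C3
Bytes: (v>>16)&0xFF=D7, (v>>8)&0xFF=13, v&0xFF=C3

Answer: 0xD713C3 D7 13 C3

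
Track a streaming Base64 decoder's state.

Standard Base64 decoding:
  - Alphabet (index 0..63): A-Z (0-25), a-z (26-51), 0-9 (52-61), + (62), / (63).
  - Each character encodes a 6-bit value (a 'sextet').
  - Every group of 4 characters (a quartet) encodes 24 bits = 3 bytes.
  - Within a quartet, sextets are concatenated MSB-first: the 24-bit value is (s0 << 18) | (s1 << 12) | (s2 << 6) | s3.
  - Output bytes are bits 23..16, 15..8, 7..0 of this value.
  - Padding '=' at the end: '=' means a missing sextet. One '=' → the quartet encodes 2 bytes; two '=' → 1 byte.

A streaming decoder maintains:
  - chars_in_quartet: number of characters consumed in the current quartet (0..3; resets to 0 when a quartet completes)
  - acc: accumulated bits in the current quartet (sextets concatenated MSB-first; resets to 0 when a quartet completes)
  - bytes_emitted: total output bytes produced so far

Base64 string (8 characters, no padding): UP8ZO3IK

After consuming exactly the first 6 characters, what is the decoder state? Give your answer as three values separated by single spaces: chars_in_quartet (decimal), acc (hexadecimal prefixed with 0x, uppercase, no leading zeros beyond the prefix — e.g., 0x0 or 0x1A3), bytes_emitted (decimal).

After char 0 ('U'=20): chars_in_quartet=1 acc=0x14 bytes_emitted=0
After char 1 ('P'=15): chars_in_quartet=2 acc=0x50F bytes_emitted=0
After char 2 ('8'=60): chars_in_quartet=3 acc=0x143FC bytes_emitted=0
After char 3 ('Z'=25): chars_in_quartet=4 acc=0x50FF19 -> emit 50 FF 19, reset; bytes_emitted=3
After char 4 ('O'=14): chars_in_quartet=1 acc=0xE bytes_emitted=3
After char 5 ('3'=55): chars_in_quartet=2 acc=0x3B7 bytes_emitted=3

Answer: 2 0x3B7 3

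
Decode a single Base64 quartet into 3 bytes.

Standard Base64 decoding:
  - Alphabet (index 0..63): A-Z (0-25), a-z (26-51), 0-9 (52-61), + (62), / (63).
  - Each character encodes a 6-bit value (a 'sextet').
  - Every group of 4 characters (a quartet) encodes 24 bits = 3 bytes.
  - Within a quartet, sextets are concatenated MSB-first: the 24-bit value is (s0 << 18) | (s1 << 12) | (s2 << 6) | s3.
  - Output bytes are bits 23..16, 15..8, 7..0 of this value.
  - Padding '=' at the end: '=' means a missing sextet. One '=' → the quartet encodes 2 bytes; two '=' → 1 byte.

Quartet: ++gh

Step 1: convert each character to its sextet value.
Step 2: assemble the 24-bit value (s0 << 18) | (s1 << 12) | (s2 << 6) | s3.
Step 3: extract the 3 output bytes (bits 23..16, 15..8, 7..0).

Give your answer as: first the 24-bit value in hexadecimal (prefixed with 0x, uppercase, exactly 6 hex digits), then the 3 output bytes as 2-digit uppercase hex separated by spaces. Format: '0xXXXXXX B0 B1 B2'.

Answer: 0xFBE821 FB E8 21

Derivation:
Sextets: +=62, +=62, g=32, h=33
24-bit: (62<<18) | (62<<12) | (32<<6) | 33
      = 0xF80000 | 0x03E000 | 0x000800 | 0x000021
      = 0xFBE821
Bytes: (v>>16)&0xFF=FB, (v>>8)&0xFF=E8, v&0xFF=21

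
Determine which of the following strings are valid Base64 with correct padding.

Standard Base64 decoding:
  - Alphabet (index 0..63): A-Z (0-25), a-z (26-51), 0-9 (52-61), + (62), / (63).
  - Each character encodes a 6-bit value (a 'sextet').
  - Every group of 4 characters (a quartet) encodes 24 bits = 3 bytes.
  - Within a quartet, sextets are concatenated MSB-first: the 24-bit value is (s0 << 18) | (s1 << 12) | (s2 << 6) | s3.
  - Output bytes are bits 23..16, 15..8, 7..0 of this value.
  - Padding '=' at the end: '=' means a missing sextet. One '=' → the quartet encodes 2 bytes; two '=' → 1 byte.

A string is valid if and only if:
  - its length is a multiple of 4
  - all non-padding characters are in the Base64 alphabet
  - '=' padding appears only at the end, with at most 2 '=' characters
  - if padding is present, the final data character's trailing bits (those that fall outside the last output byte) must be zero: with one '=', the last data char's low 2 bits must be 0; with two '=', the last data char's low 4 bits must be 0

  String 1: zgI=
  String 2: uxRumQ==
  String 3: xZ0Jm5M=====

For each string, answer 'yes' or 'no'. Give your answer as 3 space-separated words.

String 1: 'zgI=' → valid
String 2: 'uxRumQ==' → valid
String 3: 'xZ0Jm5M=====' → invalid (5 pad chars (max 2))

Answer: yes yes no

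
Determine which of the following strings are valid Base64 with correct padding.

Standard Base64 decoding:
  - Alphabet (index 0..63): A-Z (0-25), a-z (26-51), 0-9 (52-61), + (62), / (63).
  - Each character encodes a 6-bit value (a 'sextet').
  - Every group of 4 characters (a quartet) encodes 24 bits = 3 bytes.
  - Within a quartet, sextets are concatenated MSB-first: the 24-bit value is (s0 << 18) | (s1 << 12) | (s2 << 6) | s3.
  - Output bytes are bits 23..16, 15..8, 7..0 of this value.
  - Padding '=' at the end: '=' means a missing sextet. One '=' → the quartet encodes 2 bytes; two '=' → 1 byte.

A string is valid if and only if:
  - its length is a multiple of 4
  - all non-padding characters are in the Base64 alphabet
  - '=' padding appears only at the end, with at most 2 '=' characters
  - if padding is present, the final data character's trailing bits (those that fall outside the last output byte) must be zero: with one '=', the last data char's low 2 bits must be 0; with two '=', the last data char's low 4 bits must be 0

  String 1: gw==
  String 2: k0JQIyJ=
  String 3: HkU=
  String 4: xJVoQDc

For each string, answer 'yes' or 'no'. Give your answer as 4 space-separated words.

Answer: yes no yes no

Derivation:
String 1: 'gw==' → valid
String 2: 'k0JQIyJ=' → invalid (bad trailing bits)
String 3: 'HkU=' → valid
String 4: 'xJVoQDc' → invalid (len=7 not mult of 4)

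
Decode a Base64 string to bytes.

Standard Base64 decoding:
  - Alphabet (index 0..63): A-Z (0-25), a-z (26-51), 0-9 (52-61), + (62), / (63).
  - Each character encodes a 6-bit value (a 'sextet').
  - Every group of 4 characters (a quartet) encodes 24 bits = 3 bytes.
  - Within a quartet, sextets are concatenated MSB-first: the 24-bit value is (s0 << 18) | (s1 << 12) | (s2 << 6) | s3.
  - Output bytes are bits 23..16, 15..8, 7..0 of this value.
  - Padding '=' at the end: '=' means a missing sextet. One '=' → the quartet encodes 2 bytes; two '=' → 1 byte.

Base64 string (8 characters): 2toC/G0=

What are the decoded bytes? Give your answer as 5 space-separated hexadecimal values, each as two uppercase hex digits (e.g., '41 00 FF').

After char 0 ('2'=54): chars_in_quartet=1 acc=0x36 bytes_emitted=0
After char 1 ('t'=45): chars_in_quartet=2 acc=0xDAD bytes_emitted=0
After char 2 ('o'=40): chars_in_quartet=3 acc=0x36B68 bytes_emitted=0
After char 3 ('C'=2): chars_in_quartet=4 acc=0xDADA02 -> emit DA DA 02, reset; bytes_emitted=3
After char 4 ('/'=63): chars_in_quartet=1 acc=0x3F bytes_emitted=3
After char 5 ('G'=6): chars_in_quartet=2 acc=0xFC6 bytes_emitted=3
After char 6 ('0'=52): chars_in_quartet=3 acc=0x3F1B4 bytes_emitted=3
Padding '=': partial quartet acc=0x3F1B4 -> emit FC 6D; bytes_emitted=5

Answer: DA DA 02 FC 6D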